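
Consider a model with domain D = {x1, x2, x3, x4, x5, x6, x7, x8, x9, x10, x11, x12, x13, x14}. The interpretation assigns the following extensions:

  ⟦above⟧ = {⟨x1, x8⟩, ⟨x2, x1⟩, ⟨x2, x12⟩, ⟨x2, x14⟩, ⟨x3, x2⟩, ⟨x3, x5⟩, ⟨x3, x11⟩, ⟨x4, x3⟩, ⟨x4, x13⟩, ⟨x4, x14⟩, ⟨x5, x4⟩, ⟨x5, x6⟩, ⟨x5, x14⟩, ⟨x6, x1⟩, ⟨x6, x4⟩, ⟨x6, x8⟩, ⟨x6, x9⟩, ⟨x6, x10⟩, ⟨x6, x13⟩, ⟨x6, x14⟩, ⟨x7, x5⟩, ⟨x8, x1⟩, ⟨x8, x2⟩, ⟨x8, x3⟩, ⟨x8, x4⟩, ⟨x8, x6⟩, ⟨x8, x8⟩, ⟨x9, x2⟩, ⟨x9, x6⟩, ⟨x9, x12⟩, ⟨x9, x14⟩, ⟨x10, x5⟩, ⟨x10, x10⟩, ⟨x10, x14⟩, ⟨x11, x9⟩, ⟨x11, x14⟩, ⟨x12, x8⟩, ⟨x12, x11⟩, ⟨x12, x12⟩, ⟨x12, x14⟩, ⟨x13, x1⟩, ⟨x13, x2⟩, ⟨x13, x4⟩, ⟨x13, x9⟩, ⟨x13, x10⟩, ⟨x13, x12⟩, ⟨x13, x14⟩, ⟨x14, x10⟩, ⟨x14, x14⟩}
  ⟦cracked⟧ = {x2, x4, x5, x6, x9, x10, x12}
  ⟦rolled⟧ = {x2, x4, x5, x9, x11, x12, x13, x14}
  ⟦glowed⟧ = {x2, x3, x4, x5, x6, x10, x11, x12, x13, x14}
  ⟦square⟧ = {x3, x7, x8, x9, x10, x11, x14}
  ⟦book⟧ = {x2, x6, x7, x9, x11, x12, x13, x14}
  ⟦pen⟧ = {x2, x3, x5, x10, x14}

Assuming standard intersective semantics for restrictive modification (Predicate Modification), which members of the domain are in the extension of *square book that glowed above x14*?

{x11, x14}

⟦that glowed⟧ = ⟦glowed⟧ = {x2, x3, x4, x5, x6, x10, x11, x12, x13, x14}
⟦above x14⟧ = {x : ⟨x, x14⟩ ∈ ⟦above⟧} = {x2, x4, x5, x6, x9, x10, x11, x12, x13, x14}
⟦book⟧ = {x2, x6, x7, x9, x11, x12, x13, x14}
… ∩ ⟦that glowed⟧ = {x2, x6, x7, x9, x11, x12, x13, x14} ∩ {x2, x3, x4, x5, x6, x10, x11, x12, x13, x14} = {x2, x6, x11, x12, x13, x14}
… ∩ ⟦above x14⟧ = {x2, x6, x11, x12, x13, x14} ∩ {x2, x4, x5, x6, x9, x10, x11, x12, x13, x14} = {x2, x6, x11, x12, x13, x14}
… ∩ ⟦square⟧ = {x2, x6, x11, x12, x13, x14} ∩ {x3, x7, x8, x9, x10, x11, x14} = {x11, x14}
So ⟦square book that glowed above x14⟧ = {x11, x14}.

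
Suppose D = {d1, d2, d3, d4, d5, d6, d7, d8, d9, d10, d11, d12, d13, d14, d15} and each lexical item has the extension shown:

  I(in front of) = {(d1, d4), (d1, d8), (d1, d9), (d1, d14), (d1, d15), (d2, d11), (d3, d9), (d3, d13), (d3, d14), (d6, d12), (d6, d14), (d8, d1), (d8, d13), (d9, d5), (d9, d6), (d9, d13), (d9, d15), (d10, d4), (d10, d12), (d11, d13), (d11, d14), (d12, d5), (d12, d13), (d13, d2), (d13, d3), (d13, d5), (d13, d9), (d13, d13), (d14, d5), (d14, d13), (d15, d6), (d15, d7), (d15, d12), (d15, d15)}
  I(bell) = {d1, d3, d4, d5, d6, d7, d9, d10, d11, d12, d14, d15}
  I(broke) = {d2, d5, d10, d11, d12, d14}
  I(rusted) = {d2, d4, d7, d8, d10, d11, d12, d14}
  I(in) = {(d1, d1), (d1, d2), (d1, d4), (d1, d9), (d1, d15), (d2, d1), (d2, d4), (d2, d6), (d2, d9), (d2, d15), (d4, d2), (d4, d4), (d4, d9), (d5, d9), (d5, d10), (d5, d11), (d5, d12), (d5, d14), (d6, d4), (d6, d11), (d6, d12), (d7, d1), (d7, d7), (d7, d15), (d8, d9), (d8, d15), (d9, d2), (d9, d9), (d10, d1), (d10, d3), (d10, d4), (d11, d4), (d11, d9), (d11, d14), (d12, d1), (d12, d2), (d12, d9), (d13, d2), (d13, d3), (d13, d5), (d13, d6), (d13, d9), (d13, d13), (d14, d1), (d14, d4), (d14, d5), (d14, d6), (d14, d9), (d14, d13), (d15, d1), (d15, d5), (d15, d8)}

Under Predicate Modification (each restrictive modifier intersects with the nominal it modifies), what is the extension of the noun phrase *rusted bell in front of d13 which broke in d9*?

{d11, d12, d14}

⟦in front of d13⟧ = {x : ⟨x, d13⟩ ∈ ⟦in front of⟧} = {d3, d8, d9, d11, d12, d13, d14}
⟦which broke⟧ = ⟦broke⟧ = {d2, d5, d10, d11, d12, d14}
⟦in d9⟧ = {x : ⟨x, d9⟩ ∈ ⟦in⟧} = {d1, d2, d4, d5, d8, d9, d11, d12, d13, d14}
⟦bell⟧ = {d1, d3, d4, d5, d6, d7, d9, d10, d11, d12, d14, d15}
… ∩ ⟦in front of d13⟧ = {d1, d3, d4, d5, d6, d7, d9, d10, d11, d12, d14, d15} ∩ {d3, d8, d9, d11, d12, d13, d14} = {d3, d9, d11, d12, d14}
… ∩ ⟦which broke⟧ = {d3, d9, d11, d12, d14} ∩ {d2, d5, d10, d11, d12, d14} = {d11, d12, d14}
… ∩ ⟦in d9⟧ = {d11, d12, d14} ∩ {d1, d2, d4, d5, d8, d9, d11, d12, d13, d14} = {d11, d12, d14}
… ∩ ⟦rusted⟧ = {d11, d12, d14} ∩ {d2, d4, d7, d8, d10, d11, d12, d14} = {d11, d12, d14}
So ⟦rusted bell in front of d13 which broke in d9⟧ = {d11, d12, d14}.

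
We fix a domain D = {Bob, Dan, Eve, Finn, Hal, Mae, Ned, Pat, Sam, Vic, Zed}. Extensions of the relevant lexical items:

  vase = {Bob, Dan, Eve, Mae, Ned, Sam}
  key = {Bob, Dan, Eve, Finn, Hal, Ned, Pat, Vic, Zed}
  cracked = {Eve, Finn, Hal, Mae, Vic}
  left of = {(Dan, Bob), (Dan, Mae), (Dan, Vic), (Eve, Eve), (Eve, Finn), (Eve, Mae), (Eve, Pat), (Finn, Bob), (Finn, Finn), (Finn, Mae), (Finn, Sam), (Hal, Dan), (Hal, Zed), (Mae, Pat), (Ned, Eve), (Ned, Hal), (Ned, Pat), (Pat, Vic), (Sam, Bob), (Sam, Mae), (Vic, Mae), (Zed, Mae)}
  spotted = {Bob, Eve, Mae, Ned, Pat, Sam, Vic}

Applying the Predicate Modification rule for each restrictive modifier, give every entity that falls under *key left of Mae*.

{Dan, Eve, Finn, Vic, Zed}

⟦left of Mae⟧ = {x : ⟨x, Mae⟩ ∈ ⟦left of⟧} = {Dan, Eve, Finn, Sam, Vic, Zed}
⟦key⟧ = {Bob, Dan, Eve, Finn, Hal, Ned, Pat, Vic, Zed}
… ∩ ⟦left of Mae⟧ = {Bob, Dan, Eve, Finn, Hal, Ned, Pat, Vic, Zed} ∩ {Dan, Eve, Finn, Sam, Vic, Zed} = {Dan, Eve, Finn, Vic, Zed}
So ⟦key left of Mae⟧ = {Dan, Eve, Finn, Vic, Zed}.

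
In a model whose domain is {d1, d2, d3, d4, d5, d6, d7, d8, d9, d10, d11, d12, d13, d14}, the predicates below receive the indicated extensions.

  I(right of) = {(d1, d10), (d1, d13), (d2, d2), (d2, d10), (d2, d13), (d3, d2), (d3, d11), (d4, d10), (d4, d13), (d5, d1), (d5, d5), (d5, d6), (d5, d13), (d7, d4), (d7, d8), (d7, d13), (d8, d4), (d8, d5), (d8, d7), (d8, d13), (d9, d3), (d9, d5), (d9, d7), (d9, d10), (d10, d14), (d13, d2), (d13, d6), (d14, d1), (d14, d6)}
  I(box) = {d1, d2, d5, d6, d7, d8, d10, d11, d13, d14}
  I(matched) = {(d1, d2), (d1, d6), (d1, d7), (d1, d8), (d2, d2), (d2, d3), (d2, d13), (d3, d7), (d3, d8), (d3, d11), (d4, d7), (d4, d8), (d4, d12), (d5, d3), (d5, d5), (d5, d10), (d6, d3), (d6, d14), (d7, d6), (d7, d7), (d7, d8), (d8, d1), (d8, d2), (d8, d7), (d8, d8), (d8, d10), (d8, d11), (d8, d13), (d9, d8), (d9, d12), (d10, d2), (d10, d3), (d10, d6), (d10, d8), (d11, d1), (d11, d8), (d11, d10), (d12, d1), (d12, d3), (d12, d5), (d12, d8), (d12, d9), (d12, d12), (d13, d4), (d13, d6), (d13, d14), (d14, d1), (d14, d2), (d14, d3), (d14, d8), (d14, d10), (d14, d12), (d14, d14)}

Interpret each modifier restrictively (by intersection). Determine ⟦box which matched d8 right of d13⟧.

⟦which matched d8⟧ = {x : ⟨x, d8⟩ ∈ ⟦matched⟧} = {d1, d3, d4, d7, d8, d9, d10, d11, d12, d14}
⟦right of d13⟧ = {x : ⟨x, d13⟩ ∈ ⟦right of⟧} = {d1, d2, d4, d5, d7, d8}
⟦box⟧ = {d1, d2, d5, d6, d7, d8, d10, d11, d13, d14}
… ∩ ⟦which matched d8⟧ = {d1, d2, d5, d6, d7, d8, d10, d11, d13, d14} ∩ {d1, d3, d4, d7, d8, d9, d10, d11, d12, d14} = {d1, d7, d8, d10, d11, d14}
… ∩ ⟦right of d13⟧ = {d1, d7, d8, d10, d11, d14} ∩ {d1, d2, d4, d5, d7, d8} = {d1, d7, d8}
So ⟦box which matched d8 right of d13⟧ = {d1, d7, d8}.

{d1, d7, d8}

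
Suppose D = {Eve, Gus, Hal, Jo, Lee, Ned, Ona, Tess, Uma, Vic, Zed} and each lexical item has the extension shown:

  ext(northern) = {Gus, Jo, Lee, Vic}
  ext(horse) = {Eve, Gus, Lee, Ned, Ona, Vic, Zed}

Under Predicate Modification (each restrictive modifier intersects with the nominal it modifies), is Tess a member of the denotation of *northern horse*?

no

⟦horse⟧ = {Eve, Gus, Lee, Ned, Ona, Vic, Zed}
… ∩ ⟦northern⟧ = {Eve, Gus, Lee, Ned, Ona, Vic, Zed} ∩ {Gus, Jo, Lee, Vic} = {Gus, Lee, Vic}
⟦northern horse⟧ = {Gus, Lee, Vic}; Tess ∉ this set.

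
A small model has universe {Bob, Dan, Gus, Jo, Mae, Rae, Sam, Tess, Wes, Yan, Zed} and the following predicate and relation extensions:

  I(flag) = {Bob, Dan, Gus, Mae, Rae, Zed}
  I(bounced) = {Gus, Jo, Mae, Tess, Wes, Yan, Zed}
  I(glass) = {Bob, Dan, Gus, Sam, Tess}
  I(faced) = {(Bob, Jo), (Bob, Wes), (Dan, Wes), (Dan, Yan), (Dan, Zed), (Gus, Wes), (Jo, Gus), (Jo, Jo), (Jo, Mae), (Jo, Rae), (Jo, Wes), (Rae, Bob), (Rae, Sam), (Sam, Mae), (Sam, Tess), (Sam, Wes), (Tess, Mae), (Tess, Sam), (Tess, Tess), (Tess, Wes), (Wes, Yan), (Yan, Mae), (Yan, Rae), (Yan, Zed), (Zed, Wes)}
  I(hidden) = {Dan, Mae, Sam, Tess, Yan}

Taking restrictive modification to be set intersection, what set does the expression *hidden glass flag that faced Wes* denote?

⟦that faced Wes⟧ = {x : ⟨x, Wes⟩ ∈ ⟦faced⟧} = {Bob, Dan, Gus, Jo, Sam, Tess, Zed}
⟦flag⟧ = {Bob, Dan, Gus, Mae, Rae, Zed}
… ∩ ⟦that faced Wes⟧ = {Bob, Dan, Gus, Mae, Rae, Zed} ∩ {Bob, Dan, Gus, Jo, Sam, Tess, Zed} = {Bob, Dan, Gus, Zed}
… ∩ ⟦hidden⟧ = {Bob, Dan, Gus, Zed} ∩ {Dan, Mae, Sam, Tess, Yan} = {Dan}
… ∩ ⟦glass⟧ = {Dan} ∩ {Bob, Dan, Gus, Sam, Tess} = {Dan}
So ⟦hidden glass flag that faced Wes⟧ = {Dan}.

{Dan}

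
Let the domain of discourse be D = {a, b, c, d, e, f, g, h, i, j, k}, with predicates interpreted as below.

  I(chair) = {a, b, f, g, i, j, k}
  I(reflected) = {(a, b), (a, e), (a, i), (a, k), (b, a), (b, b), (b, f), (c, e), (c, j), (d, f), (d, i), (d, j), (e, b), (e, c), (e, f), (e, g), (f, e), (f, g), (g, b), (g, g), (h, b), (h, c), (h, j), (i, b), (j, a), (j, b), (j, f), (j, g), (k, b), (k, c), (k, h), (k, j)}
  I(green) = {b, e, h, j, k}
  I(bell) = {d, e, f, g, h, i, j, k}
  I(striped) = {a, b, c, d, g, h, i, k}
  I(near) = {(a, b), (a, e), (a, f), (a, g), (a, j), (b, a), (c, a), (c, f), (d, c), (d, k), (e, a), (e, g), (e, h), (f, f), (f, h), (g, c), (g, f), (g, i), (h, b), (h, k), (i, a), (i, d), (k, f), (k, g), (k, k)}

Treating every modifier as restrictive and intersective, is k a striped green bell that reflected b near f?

yes

⟦that reflected b⟧ = {x : ⟨x, b⟩ ∈ ⟦reflected⟧} = {a, b, e, g, h, i, j, k}
⟦near f⟧ = {x : ⟨x, f⟩ ∈ ⟦near⟧} = {a, c, f, g, k}
⟦bell⟧ = {d, e, f, g, h, i, j, k}
… ∩ ⟦that reflected b⟧ = {d, e, f, g, h, i, j, k} ∩ {a, b, e, g, h, i, j, k} = {e, g, h, i, j, k}
… ∩ ⟦near f⟧ = {e, g, h, i, j, k} ∩ {a, c, f, g, k} = {g, k}
… ∩ ⟦striped⟧ = {g, k} ∩ {a, b, c, d, g, h, i, k} = {g, k}
… ∩ ⟦green⟧ = {g, k} ∩ {b, e, h, j, k} = {k}
⟦striped green bell that reflected b near f⟧ = {k}; k ∈ this set.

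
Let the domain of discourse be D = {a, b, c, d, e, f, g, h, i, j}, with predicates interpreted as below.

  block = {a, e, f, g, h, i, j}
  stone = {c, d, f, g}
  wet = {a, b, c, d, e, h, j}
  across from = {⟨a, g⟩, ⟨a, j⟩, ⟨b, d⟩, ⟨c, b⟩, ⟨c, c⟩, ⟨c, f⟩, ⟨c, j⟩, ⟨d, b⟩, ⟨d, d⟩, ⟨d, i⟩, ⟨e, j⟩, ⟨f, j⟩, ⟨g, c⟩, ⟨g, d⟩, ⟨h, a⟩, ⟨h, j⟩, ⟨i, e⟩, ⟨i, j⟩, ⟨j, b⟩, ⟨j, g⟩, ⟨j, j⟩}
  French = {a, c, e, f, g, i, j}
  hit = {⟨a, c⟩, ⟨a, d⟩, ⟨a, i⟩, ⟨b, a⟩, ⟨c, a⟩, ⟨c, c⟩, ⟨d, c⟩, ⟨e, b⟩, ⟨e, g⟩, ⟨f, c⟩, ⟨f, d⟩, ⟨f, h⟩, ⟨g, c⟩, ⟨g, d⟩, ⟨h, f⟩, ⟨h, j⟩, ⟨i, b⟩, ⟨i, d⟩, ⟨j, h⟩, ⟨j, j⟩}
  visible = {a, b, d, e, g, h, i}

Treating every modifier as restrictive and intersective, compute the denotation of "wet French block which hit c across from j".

⟦which hit c⟧ = {x : ⟨x, c⟩ ∈ ⟦hit⟧} = {a, c, d, f, g}
⟦across from j⟧ = {x : ⟨x, j⟩ ∈ ⟦across from⟧} = {a, c, e, f, h, i, j}
⟦block⟧ = {a, e, f, g, h, i, j}
… ∩ ⟦which hit c⟧ = {a, e, f, g, h, i, j} ∩ {a, c, d, f, g} = {a, f, g}
… ∩ ⟦across from j⟧ = {a, f, g} ∩ {a, c, e, f, h, i, j} = {a, f}
… ∩ ⟦wet⟧ = {a, f} ∩ {a, b, c, d, e, h, j} = {a}
… ∩ ⟦French⟧ = {a} ∩ {a, c, e, f, g, i, j} = {a}
So ⟦wet French block which hit c across from j⟧ = {a}.

{a}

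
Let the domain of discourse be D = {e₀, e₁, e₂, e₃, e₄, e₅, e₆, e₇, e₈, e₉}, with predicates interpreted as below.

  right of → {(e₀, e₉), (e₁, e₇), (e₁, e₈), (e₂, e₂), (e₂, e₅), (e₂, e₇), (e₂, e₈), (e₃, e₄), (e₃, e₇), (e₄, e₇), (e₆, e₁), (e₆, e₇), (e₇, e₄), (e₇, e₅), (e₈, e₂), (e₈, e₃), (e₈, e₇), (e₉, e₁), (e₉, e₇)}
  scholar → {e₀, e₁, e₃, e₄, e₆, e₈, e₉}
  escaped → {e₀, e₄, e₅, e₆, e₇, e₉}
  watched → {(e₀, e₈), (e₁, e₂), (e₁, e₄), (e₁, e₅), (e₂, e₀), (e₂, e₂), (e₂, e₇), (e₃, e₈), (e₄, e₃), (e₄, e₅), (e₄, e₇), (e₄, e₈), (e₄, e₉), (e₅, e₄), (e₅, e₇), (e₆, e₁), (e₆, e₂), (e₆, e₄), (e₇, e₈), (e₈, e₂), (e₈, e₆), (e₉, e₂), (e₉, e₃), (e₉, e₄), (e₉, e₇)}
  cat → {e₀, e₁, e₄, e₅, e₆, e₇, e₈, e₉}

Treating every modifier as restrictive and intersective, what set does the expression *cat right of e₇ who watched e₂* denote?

⟦right of e₇⟧ = {x : ⟨x, e₇⟩ ∈ ⟦right of⟧} = {e₁, e₂, e₃, e₄, e₆, e₈, e₉}
⟦who watched e₂⟧ = {x : ⟨x, e₂⟩ ∈ ⟦watched⟧} = {e₁, e₂, e₆, e₈, e₉}
⟦cat⟧ = {e₀, e₁, e₄, e₅, e₆, e₇, e₈, e₉}
… ∩ ⟦right of e₇⟧ = {e₀, e₁, e₄, e₅, e₆, e₇, e₈, e₉} ∩ {e₁, e₂, e₃, e₄, e₆, e₈, e₉} = {e₁, e₄, e₆, e₈, e₉}
… ∩ ⟦who watched e₂⟧ = {e₁, e₄, e₆, e₈, e₉} ∩ {e₁, e₂, e₆, e₈, e₉} = {e₁, e₆, e₈, e₉}
So ⟦cat right of e₇ who watched e₂⟧ = {e₁, e₆, e₈, e₉}.

{e₁, e₆, e₈, e₉}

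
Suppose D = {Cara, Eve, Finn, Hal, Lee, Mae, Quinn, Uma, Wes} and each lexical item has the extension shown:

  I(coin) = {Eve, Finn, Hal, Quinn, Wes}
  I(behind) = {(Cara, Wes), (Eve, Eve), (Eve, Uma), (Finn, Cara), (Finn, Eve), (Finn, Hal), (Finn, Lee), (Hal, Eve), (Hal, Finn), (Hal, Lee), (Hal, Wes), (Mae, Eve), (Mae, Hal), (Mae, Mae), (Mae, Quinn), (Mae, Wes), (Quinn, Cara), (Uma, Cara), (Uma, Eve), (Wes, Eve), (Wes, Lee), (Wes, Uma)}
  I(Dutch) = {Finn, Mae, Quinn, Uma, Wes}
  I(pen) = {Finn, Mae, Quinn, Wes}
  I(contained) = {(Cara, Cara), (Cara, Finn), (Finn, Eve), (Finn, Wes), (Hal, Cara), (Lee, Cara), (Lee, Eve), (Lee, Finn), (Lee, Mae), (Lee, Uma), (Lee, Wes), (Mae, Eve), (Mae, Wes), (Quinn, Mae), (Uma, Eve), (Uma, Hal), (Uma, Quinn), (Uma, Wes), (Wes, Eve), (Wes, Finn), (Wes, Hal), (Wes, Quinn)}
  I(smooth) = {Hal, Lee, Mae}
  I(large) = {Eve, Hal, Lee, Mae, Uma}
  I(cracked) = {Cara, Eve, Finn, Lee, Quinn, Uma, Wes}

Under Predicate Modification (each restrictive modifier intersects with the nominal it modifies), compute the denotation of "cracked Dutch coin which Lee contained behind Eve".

{Finn, Wes}

⟦which Lee contained⟧ = {x : ⟨Lee, x⟩ ∈ ⟦contained⟧} = {Cara, Eve, Finn, Mae, Uma, Wes}
⟦behind Eve⟧ = {x : ⟨x, Eve⟩ ∈ ⟦behind⟧} = {Eve, Finn, Hal, Mae, Uma, Wes}
⟦coin⟧ = {Eve, Finn, Hal, Quinn, Wes}
… ∩ ⟦which Lee contained⟧ = {Eve, Finn, Hal, Quinn, Wes} ∩ {Cara, Eve, Finn, Mae, Uma, Wes} = {Eve, Finn, Wes}
… ∩ ⟦behind Eve⟧ = {Eve, Finn, Wes} ∩ {Eve, Finn, Hal, Mae, Uma, Wes} = {Eve, Finn, Wes}
… ∩ ⟦cracked⟧ = {Eve, Finn, Wes} ∩ {Cara, Eve, Finn, Lee, Quinn, Uma, Wes} = {Eve, Finn, Wes}
… ∩ ⟦Dutch⟧ = {Eve, Finn, Wes} ∩ {Finn, Mae, Quinn, Uma, Wes} = {Finn, Wes}
So ⟦cracked Dutch coin which Lee contained behind Eve⟧ = {Finn, Wes}.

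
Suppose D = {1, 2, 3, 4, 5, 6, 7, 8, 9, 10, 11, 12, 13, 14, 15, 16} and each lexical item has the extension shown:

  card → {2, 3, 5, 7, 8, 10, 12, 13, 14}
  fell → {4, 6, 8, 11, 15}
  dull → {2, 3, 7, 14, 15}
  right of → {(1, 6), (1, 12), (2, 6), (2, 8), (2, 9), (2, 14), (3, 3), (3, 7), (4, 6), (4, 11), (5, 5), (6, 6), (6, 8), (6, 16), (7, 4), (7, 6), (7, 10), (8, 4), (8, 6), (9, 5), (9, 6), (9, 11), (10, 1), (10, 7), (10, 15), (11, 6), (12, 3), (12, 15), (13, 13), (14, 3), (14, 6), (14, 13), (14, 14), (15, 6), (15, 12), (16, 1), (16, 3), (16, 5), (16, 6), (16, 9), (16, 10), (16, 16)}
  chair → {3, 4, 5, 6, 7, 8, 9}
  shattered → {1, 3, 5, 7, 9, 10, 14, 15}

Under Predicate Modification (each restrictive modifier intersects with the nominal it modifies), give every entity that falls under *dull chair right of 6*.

⟦right of 6⟧ = {x : ⟨x, 6⟩ ∈ ⟦right of⟧} = {1, 2, 4, 6, 7, 8, 9, 11, 14, 15, 16}
⟦chair⟧ = {3, 4, 5, 6, 7, 8, 9}
… ∩ ⟦right of 6⟧ = {3, 4, 5, 6, 7, 8, 9} ∩ {1, 2, 4, 6, 7, 8, 9, 11, 14, 15, 16} = {4, 6, 7, 8, 9}
… ∩ ⟦dull⟧ = {4, 6, 7, 8, 9} ∩ {2, 3, 7, 14, 15} = {7}
So ⟦dull chair right of 6⟧ = {7}.

{7}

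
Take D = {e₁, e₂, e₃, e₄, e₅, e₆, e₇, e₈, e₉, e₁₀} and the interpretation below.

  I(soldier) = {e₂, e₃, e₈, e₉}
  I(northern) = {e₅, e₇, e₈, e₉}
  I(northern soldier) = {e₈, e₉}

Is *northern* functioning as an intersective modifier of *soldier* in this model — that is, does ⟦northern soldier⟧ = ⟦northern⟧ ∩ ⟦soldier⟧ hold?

yes

⟦northern⟧ ∩ ⟦soldier⟧ = {e₅, e₇, e₈, e₉} ∩ {e₂, e₃, e₈, e₉} = {e₈, e₉}
Observed ⟦northern soldier⟧ = {e₈, e₉}.
These coincide, so the modifier is intersective here.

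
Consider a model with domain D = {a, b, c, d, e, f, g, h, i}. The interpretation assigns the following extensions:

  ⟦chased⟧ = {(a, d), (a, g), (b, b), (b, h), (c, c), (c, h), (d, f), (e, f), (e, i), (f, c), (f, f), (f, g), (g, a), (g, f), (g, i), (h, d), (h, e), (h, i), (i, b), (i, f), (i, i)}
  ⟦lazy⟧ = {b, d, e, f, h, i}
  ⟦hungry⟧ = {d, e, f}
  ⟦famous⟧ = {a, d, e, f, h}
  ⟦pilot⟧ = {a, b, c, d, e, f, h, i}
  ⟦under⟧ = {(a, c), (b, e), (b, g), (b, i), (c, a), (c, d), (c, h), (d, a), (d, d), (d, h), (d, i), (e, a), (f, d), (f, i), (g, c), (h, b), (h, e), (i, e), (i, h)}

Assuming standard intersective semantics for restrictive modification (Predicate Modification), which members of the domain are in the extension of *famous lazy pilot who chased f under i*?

{d, f}

⟦who chased f⟧ = {x : ⟨x, f⟩ ∈ ⟦chased⟧} = {d, e, f, g, i}
⟦under i⟧ = {x : ⟨x, i⟩ ∈ ⟦under⟧} = {b, d, f}
⟦pilot⟧ = {a, b, c, d, e, f, h, i}
… ∩ ⟦who chased f⟧ = {a, b, c, d, e, f, h, i} ∩ {d, e, f, g, i} = {d, e, f, i}
… ∩ ⟦under i⟧ = {d, e, f, i} ∩ {b, d, f} = {d, f}
… ∩ ⟦famous⟧ = {d, f} ∩ {a, d, e, f, h} = {d, f}
… ∩ ⟦lazy⟧ = {d, f} ∩ {b, d, e, f, h, i} = {d, f}
So ⟦famous lazy pilot who chased f under i⟧ = {d, f}.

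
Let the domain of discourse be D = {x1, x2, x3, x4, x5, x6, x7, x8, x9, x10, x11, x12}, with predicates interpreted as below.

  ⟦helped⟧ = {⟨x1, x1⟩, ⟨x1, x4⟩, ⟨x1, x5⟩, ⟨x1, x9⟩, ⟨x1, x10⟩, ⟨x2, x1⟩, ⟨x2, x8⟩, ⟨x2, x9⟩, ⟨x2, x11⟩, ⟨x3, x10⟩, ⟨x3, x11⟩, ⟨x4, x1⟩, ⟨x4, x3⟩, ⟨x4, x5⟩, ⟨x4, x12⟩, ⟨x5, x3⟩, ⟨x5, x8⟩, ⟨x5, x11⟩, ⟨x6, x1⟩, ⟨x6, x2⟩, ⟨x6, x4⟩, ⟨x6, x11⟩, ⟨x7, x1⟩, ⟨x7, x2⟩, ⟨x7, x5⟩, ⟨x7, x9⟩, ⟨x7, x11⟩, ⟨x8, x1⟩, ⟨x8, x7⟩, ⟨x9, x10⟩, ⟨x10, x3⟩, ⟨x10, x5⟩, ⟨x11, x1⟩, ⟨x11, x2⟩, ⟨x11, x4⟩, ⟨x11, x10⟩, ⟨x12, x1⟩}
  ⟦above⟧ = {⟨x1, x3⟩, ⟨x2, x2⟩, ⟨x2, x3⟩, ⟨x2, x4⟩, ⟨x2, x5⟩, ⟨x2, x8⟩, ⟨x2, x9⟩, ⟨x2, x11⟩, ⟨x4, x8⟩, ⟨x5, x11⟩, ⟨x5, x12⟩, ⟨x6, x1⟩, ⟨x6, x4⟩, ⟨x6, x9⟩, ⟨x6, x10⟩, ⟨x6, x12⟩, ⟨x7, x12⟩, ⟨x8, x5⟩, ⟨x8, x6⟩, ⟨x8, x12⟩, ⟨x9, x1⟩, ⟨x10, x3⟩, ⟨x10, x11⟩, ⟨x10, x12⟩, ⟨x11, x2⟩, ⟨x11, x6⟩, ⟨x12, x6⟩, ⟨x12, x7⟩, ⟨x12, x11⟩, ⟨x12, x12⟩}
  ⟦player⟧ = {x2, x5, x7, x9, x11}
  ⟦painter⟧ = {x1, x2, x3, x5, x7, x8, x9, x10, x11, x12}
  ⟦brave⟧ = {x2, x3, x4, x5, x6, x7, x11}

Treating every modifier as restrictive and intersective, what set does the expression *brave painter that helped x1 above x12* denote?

{x7}

⟦that helped x1⟧ = {x : ⟨x, x1⟩ ∈ ⟦helped⟧} = {x1, x2, x4, x6, x7, x8, x11, x12}
⟦above x12⟧ = {x : ⟨x, x12⟩ ∈ ⟦above⟧} = {x5, x6, x7, x8, x10, x12}
⟦painter⟧ = {x1, x2, x3, x5, x7, x8, x9, x10, x11, x12}
… ∩ ⟦that helped x1⟧ = {x1, x2, x3, x5, x7, x8, x9, x10, x11, x12} ∩ {x1, x2, x4, x6, x7, x8, x11, x12} = {x1, x2, x7, x8, x11, x12}
… ∩ ⟦above x12⟧ = {x1, x2, x7, x8, x11, x12} ∩ {x5, x6, x7, x8, x10, x12} = {x7, x8, x12}
… ∩ ⟦brave⟧ = {x7, x8, x12} ∩ {x2, x3, x4, x5, x6, x7, x11} = {x7}
So ⟦brave painter that helped x1 above x12⟧ = {x7}.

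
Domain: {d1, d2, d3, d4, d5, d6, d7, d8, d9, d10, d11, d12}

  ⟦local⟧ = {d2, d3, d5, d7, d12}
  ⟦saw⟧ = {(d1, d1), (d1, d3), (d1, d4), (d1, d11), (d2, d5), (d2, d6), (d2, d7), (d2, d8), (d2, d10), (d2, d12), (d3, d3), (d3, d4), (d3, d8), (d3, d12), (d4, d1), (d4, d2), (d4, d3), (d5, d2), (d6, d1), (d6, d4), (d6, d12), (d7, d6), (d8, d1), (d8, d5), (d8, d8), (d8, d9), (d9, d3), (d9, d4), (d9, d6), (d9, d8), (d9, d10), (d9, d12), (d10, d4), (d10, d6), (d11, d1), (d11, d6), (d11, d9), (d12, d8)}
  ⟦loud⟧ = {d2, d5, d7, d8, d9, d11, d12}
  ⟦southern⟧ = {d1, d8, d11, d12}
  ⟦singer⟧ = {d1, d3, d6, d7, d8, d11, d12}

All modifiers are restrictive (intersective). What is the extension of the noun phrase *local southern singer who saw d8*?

{d12}

⟦who saw d8⟧ = {x : ⟨x, d8⟩ ∈ ⟦saw⟧} = {d2, d3, d8, d9, d12}
⟦singer⟧ = {d1, d3, d6, d7, d8, d11, d12}
… ∩ ⟦who saw d8⟧ = {d1, d3, d6, d7, d8, d11, d12} ∩ {d2, d3, d8, d9, d12} = {d3, d8, d12}
… ∩ ⟦local⟧ = {d3, d8, d12} ∩ {d2, d3, d5, d7, d12} = {d3, d12}
… ∩ ⟦southern⟧ = {d3, d12} ∩ {d1, d8, d11, d12} = {d12}
So ⟦local southern singer who saw d8⟧ = {d12}.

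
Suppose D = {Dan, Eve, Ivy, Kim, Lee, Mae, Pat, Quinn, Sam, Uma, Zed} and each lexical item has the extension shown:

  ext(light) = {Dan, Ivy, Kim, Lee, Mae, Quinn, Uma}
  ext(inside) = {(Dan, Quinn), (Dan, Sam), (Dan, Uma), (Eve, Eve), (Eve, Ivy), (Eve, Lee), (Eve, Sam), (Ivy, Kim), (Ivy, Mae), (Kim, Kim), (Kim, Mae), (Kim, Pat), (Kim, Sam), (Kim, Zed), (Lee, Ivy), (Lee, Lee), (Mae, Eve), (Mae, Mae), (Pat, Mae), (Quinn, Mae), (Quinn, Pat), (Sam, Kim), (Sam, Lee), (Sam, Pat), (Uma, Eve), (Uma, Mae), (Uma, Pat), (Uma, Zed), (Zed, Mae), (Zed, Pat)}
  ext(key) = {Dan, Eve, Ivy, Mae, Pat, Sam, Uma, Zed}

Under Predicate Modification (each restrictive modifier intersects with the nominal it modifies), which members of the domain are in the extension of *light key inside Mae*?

{Ivy, Mae, Uma}

⟦inside Mae⟧ = {x : ⟨x, Mae⟩ ∈ ⟦inside⟧} = {Ivy, Kim, Mae, Pat, Quinn, Uma, Zed}
⟦key⟧ = {Dan, Eve, Ivy, Mae, Pat, Sam, Uma, Zed}
… ∩ ⟦inside Mae⟧ = {Dan, Eve, Ivy, Mae, Pat, Sam, Uma, Zed} ∩ {Ivy, Kim, Mae, Pat, Quinn, Uma, Zed} = {Ivy, Mae, Pat, Uma, Zed}
… ∩ ⟦light⟧ = {Ivy, Mae, Pat, Uma, Zed} ∩ {Dan, Ivy, Kim, Lee, Mae, Quinn, Uma} = {Ivy, Mae, Uma}
So ⟦light key inside Mae⟧ = {Ivy, Mae, Uma}.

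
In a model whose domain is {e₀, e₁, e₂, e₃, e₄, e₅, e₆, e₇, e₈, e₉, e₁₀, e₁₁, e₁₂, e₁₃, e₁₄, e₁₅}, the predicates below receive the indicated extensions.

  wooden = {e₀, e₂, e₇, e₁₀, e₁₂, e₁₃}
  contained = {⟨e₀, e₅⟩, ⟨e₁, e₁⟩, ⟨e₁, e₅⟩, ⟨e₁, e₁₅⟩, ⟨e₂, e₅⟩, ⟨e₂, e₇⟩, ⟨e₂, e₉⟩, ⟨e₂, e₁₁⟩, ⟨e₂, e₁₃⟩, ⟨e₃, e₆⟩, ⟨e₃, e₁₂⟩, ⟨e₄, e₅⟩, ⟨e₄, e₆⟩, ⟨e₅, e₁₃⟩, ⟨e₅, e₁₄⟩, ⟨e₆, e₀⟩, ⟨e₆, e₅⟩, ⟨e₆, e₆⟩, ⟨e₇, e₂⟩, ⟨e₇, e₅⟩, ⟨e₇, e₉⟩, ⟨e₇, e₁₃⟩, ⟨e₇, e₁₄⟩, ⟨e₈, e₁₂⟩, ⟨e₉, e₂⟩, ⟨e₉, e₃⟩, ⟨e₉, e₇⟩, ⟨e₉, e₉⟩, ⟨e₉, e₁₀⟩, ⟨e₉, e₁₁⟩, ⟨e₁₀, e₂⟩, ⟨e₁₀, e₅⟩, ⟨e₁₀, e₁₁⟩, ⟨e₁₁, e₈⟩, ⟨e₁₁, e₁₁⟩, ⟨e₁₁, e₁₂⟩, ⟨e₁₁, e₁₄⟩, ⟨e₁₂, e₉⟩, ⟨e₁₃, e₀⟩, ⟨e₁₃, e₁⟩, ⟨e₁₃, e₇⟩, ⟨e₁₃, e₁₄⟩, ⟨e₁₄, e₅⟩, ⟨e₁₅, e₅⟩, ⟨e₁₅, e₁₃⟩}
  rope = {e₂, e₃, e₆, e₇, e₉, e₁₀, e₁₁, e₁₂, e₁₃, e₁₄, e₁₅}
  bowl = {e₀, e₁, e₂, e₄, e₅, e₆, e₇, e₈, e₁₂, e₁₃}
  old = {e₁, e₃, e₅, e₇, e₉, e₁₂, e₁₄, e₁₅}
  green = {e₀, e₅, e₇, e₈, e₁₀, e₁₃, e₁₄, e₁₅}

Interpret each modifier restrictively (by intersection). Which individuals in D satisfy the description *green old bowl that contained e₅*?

{e₇}

⟦that contained e₅⟧ = {x : ⟨x, e₅⟩ ∈ ⟦contained⟧} = {e₀, e₁, e₂, e₄, e₆, e₇, e₁₀, e₁₄, e₁₅}
⟦bowl⟧ = {e₀, e₁, e₂, e₄, e₅, e₆, e₇, e₈, e₁₂, e₁₃}
… ∩ ⟦that contained e₅⟧ = {e₀, e₁, e₂, e₄, e₅, e₆, e₇, e₈, e₁₂, e₁₃} ∩ {e₀, e₁, e₂, e₄, e₆, e₇, e₁₀, e₁₄, e₁₅} = {e₀, e₁, e₂, e₄, e₆, e₇}
… ∩ ⟦green⟧ = {e₀, e₁, e₂, e₄, e₆, e₇} ∩ {e₀, e₅, e₇, e₈, e₁₀, e₁₃, e₁₄, e₁₅} = {e₀, e₇}
… ∩ ⟦old⟧ = {e₀, e₇} ∩ {e₁, e₃, e₅, e₇, e₉, e₁₂, e₁₄, e₁₅} = {e₇}
So ⟦green old bowl that contained e₅⟧ = {e₇}.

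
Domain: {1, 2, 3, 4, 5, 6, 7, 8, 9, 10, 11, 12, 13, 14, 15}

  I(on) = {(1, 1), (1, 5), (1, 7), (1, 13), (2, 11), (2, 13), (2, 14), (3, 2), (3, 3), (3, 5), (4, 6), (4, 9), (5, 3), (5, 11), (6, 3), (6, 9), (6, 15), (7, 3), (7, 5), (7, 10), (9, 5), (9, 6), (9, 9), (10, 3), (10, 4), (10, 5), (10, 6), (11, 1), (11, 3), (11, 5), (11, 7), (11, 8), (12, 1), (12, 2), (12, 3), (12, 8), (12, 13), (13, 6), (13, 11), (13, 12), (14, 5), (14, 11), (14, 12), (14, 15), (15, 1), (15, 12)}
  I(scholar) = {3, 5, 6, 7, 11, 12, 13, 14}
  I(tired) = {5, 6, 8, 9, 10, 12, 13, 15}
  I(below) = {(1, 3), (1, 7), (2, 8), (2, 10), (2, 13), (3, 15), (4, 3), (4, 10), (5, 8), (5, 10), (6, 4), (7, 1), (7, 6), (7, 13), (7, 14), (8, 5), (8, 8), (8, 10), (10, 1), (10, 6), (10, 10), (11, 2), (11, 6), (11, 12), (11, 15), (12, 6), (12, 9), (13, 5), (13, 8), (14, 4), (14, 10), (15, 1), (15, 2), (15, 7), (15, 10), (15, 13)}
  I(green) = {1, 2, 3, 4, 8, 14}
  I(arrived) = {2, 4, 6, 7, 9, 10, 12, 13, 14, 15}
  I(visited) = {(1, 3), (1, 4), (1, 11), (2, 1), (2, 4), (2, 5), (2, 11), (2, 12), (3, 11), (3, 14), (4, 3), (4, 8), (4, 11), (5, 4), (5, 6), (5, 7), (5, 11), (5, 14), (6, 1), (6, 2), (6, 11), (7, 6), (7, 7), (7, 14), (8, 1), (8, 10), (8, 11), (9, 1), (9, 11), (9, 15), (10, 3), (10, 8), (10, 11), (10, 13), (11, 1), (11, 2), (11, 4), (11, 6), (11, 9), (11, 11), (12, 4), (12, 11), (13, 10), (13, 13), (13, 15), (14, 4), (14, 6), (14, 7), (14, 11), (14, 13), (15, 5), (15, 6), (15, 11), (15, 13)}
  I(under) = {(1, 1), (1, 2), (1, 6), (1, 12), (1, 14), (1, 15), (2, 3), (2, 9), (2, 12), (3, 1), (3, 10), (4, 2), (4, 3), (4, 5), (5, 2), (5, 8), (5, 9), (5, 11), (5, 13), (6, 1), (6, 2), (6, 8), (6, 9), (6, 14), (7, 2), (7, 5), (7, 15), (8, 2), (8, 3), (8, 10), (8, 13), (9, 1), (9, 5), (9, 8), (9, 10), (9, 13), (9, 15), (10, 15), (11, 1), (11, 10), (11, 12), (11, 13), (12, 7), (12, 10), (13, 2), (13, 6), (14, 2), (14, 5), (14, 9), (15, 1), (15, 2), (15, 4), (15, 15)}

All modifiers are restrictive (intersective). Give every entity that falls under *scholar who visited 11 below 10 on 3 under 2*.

⟦who visited 11⟧ = {x : ⟨x, 11⟩ ∈ ⟦visited⟧} = {1, 2, 3, 4, 5, 6, 8, 9, 10, 11, 12, 14, 15}
⟦below 10⟧ = {x : ⟨x, 10⟩ ∈ ⟦below⟧} = {2, 4, 5, 8, 10, 14, 15}
⟦on 3⟧ = {x : ⟨x, 3⟩ ∈ ⟦on⟧} = {3, 5, 6, 7, 10, 11, 12}
⟦under 2⟧ = {x : ⟨x, 2⟩ ∈ ⟦under⟧} = {1, 4, 5, 6, 7, 8, 13, 14, 15}
⟦scholar⟧ = {3, 5, 6, 7, 11, 12, 13, 14}
… ∩ ⟦who visited 11⟧ = {3, 5, 6, 7, 11, 12, 13, 14} ∩ {1, 2, 3, 4, 5, 6, 8, 9, 10, 11, 12, 14, 15} = {3, 5, 6, 11, 12, 14}
… ∩ ⟦below 10⟧ = {3, 5, 6, 11, 12, 14} ∩ {2, 4, 5, 8, 10, 14, 15} = {5, 14}
… ∩ ⟦on 3⟧ = {5, 14} ∩ {3, 5, 6, 7, 10, 11, 12} = {5}
… ∩ ⟦under 2⟧ = {5} ∩ {1, 4, 5, 6, 7, 8, 13, 14, 15} = {5}
So ⟦scholar who visited 11 below 10 on 3 under 2⟧ = {5}.

{5}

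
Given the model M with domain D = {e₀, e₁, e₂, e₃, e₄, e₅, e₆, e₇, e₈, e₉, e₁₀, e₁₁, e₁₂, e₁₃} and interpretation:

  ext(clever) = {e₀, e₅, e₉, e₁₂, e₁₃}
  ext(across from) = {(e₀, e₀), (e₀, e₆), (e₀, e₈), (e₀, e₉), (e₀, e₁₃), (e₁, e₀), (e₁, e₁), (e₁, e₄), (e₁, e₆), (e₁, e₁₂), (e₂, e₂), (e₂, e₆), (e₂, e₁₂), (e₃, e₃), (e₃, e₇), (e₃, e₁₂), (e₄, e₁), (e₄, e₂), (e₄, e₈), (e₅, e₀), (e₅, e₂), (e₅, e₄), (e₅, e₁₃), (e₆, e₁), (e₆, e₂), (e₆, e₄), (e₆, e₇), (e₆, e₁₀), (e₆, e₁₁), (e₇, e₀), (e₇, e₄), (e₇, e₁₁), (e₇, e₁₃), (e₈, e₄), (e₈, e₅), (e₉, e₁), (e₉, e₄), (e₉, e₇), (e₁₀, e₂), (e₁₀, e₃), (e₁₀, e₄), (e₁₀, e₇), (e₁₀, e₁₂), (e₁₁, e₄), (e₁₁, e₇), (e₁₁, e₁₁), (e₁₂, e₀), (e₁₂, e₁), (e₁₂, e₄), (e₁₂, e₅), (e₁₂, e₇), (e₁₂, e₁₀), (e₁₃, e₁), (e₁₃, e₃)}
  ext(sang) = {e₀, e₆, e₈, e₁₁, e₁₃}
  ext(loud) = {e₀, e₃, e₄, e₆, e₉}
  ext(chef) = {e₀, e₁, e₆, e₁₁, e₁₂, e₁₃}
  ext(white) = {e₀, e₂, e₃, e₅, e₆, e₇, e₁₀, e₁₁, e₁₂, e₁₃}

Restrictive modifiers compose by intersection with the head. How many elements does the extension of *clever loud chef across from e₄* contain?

⟦across from e₄⟧ = {x : ⟨x, e₄⟩ ∈ ⟦across from⟧} = {e₁, e₅, e₆, e₇, e₈, e₉, e₁₀, e₁₁, e₁₂}
⟦chef⟧ = {e₀, e₁, e₆, e₁₁, e₁₂, e₁₃}
… ∩ ⟦across from e₄⟧ = {e₀, e₁, e₆, e₁₁, e₁₂, e₁₃} ∩ {e₁, e₅, e₆, e₇, e₈, e₉, e₁₀, e₁₁, e₁₂} = {e₁, e₆, e₁₁, e₁₂}
… ∩ ⟦clever⟧ = {e₁, e₆, e₁₁, e₁₂} ∩ {e₀, e₅, e₉, e₁₂, e₁₃} = {e₁₂}
… ∩ ⟦loud⟧ = {e₁₂} ∩ {e₀, e₃, e₄, e₆, e₉} = ∅
⟦clever loud chef across from e₄⟧ = ∅, so the cardinality is 0.

0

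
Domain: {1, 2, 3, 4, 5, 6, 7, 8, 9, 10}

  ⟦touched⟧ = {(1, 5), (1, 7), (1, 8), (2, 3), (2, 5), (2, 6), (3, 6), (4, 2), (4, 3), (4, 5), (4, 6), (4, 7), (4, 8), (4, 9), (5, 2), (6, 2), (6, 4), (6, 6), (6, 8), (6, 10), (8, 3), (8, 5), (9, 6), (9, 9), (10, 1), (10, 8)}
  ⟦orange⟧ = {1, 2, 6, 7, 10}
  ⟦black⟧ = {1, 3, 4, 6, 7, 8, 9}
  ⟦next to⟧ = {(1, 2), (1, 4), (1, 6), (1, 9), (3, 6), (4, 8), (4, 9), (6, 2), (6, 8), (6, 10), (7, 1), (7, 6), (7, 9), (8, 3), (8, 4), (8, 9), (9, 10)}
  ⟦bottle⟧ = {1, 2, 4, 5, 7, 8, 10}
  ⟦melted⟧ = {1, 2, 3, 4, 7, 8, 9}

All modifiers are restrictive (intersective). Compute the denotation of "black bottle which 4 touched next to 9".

⟦which 4 touched⟧ = {x : ⟨4, x⟩ ∈ ⟦touched⟧} = {2, 3, 5, 6, 7, 8, 9}
⟦next to 9⟧ = {x : ⟨x, 9⟩ ∈ ⟦next to⟧} = {1, 4, 7, 8}
⟦bottle⟧ = {1, 2, 4, 5, 7, 8, 10}
… ∩ ⟦which 4 touched⟧ = {1, 2, 4, 5, 7, 8, 10} ∩ {2, 3, 5, 6, 7, 8, 9} = {2, 5, 7, 8}
… ∩ ⟦next to 9⟧ = {2, 5, 7, 8} ∩ {1, 4, 7, 8} = {7, 8}
… ∩ ⟦black⟧ = {7, 8} ∩ {1, 3, 4, 6, 7, 8, 9} = {7, 8}
So ⟦black bottle which 4 touched next to 9⟧ = {7, 8}.

{7, 8}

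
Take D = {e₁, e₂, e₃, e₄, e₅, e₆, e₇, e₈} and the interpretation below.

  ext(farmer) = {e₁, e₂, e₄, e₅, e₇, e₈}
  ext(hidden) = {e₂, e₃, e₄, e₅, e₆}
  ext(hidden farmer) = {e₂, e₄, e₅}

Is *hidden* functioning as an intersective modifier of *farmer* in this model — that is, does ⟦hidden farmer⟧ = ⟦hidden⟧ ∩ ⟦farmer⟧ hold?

yes

⟦hidden⟧ ∩ ⟦farmer⟧ = {e₂, e₃, e₄, e₅, e₆} ∩ {e₁, e₂, e₄, e₅, e₇, e₈} = {e₂, e₄, e₅}
Observed ⟦hidden farmer⟧ = {e₂, e₄, e₅}.
These coincide, so the modifier is intersective here.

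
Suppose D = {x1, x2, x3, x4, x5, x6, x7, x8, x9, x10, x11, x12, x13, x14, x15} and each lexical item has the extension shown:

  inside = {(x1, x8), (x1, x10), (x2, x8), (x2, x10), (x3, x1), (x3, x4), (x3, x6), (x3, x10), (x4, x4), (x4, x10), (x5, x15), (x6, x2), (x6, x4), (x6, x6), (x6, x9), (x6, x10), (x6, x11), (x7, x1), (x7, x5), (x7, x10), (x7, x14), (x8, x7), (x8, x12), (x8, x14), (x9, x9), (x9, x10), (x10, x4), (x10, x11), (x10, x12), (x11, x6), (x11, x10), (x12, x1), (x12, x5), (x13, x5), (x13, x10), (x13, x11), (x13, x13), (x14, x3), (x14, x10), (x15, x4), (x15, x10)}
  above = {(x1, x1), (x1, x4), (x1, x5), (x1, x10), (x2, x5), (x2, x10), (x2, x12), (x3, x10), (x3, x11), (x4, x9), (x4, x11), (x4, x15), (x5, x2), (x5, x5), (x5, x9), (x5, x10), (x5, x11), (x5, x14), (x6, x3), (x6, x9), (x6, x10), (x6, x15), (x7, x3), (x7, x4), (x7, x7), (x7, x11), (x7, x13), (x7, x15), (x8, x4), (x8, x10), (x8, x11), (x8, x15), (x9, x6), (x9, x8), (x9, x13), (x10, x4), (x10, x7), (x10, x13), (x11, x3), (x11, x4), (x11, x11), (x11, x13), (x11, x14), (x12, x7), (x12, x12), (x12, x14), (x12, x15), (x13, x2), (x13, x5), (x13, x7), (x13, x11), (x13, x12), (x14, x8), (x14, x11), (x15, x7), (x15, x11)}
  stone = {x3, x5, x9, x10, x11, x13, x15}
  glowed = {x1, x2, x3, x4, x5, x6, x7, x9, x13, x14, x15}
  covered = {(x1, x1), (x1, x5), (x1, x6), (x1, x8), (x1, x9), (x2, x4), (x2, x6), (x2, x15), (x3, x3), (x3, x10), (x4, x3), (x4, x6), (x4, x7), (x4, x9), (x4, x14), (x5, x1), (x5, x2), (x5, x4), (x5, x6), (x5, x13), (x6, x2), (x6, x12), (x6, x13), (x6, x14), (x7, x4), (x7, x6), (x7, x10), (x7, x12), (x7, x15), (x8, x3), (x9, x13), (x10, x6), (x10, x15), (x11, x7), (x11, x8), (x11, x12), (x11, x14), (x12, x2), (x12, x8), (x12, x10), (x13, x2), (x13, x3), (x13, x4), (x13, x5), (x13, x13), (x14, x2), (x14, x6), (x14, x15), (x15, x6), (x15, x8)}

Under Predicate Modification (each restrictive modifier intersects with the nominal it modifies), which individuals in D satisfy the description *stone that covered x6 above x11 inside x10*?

{x15}

⟦that covered x6⟧ = {x : ⟨x, x6⟩ ∈ ⟦covered⟧} = {x1, x2, x4, x5, x7, x10, x14, x15}
⟦above x11⟧ = {x : ⟨x, x11⟩ ∈ ⟦above⟧} = {x3, x4, x5, x7, x8, x11, x13, x14, x15}
⟦inside x10⟧ = {x : ⟨x, x10⟩ ∈ ⟦inside⟧} = {x1, x2, x3, x4, x6, x7, x9, x11, x13, x14, x15}
⟦stone⟧ = {x3, x5, x9, x10, x11, x13, x15}
… ∩ ⟦that covered x6⟧ = {x3, x5, x9, x10, x11, x13, x15} ∩ {x1, x2, x4, x5, x7, x10, x14, x15} = {x5, x10, x15}
… ∩ ⟦above x11⟧ = {x5, x10, x15} ∩ {x3, x4, x5, x7, x8, x11, x13, x14, x15} = {x5, x15}
… ∩ ⟦inside x10⟧ = {x5, x15} ∩ {x1, x2, x3, x4, x6, x7, x9, x11, x13, x14, x15} = {x15}
So ⟦stone that covered x6 above x11 inside x10⟧ = {x15}.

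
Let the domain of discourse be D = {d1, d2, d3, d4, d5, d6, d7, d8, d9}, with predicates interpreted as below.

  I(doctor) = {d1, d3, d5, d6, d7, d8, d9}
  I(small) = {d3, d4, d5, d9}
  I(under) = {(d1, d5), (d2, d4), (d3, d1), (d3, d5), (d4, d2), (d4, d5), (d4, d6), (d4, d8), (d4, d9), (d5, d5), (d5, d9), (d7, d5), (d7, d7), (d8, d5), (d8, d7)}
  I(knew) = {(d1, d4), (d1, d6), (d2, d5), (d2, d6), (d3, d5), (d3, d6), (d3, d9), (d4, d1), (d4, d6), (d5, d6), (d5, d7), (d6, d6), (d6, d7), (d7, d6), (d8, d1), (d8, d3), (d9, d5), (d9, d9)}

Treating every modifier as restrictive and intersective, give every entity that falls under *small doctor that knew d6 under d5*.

{d3, d5}

⟦that knew d6⟧ = {x : ⟨x, d6⟩ ∈ ⟦knew⟧} = {d1, d2, d3, d4, d5, d6, d7}
⟦under d5⟧ = {x : ⟨x, d5⟩ ∈ ⟦under⟧} = {d1, d3, d4, d5, d7, d8}
⟦doctor⟧ = {d1, d3, d5, d6, d7, d8, d9}
… ∩ ⟦that knew d6⟧ = {d1, d3, d5, d6, d7, d8, d9} ∩ {d1, d2, d3, d4, d5, d6, d7} = {d1, d3, d5, d6, d7}
… ∩ ⟦under d5⟧ = {d1, d3, d5, d6, d7} ∩ {d1, d3, d4, d5, d7, d8} = {d1, d3, d5, d7}
… ∩ ⟦small⟧ = {d1, d3, d5, d7} ∩ {d3, d4, d5, d9} = {d3, d5}
So ⟦small doctor that knew d6 under d5⟧ = {d3, d5}.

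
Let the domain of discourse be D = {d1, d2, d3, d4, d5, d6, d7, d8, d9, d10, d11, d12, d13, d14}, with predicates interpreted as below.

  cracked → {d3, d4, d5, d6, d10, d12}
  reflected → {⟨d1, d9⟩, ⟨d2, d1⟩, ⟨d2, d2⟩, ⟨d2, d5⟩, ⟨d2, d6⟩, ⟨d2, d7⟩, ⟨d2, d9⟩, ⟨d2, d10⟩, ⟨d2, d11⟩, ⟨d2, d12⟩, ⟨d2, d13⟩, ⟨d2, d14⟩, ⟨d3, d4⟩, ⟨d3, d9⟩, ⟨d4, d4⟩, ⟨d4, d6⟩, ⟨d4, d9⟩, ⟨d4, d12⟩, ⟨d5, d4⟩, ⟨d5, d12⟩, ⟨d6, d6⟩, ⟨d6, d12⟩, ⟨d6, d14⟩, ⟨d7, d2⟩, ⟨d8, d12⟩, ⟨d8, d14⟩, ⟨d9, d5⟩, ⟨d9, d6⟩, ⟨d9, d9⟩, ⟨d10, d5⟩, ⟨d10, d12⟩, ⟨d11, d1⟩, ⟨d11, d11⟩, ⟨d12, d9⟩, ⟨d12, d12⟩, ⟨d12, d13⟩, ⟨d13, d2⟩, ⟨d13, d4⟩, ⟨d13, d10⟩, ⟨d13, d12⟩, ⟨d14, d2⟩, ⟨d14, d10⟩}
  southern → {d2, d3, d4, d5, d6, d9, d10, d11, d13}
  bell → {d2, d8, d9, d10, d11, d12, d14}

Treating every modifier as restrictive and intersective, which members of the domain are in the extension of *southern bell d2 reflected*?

⟦d2 reflected⟧ = {x : ⟨d2, x⟩ ∈ ⟦reflected⟧} = {d1, d2, d5, d6, d7, d9, d10, d11, d12, d13, d14}
⟦bell⟧ = {d2, d8, d9, d10, d11, d12, d14}
… ∩ ⟦d2 reflected⟧ = {d2, d8, d9, d10, d11, d12, d14} ∩ {d1, d2, d5, d6, d7, d9, d10, d11, d12, d13, d14} = {d2, d9, d10, d11, d12, d14}
… ∩ ⟦southern⟧ = {d2, d9, d10, d11, d12, d14} ∩ {d2, d3, d4, d5, d6, d9, d10, d11, d13} = {d2, d9, d10, d11}
So ⟦southern bell d2 reflected⟧ = {d2, d9, d10, d11}.

{d2, d9, d10, d11}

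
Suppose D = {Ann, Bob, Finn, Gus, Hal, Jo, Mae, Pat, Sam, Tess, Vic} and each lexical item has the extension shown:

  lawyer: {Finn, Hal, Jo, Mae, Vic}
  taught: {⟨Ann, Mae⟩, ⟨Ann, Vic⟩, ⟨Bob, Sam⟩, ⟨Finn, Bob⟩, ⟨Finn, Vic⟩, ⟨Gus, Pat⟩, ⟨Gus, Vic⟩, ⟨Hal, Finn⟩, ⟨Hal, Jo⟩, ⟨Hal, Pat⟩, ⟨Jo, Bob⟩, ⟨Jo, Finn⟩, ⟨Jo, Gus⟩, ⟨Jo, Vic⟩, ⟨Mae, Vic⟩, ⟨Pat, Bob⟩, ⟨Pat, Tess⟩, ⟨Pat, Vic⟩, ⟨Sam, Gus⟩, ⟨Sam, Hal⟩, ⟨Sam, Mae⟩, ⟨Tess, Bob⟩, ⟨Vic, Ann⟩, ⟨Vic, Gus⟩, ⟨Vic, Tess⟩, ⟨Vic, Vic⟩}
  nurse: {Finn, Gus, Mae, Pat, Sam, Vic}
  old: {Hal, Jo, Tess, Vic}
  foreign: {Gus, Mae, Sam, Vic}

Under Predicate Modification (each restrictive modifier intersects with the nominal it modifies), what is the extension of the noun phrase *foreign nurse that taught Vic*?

⟦that taught Vic⟧ = {x : ⟨x, Vic⟩ ∈ ⟦taught⟧} = {Ann, Finn, Gus, Jo, Mae, Pat, Vic}
⟦nurse⟧ = {Finn, Gus, Mae, Pat, Sam, Vic}
… ∩ ⟦that taught Vic⟧ = {Finn, Gus, Mae, Pat, Sam, Vic} ∩ {Ann, Finn, Gus, Jo, Mae, Pat, Vic} = {Finn, Gus, Mae, Pat, Vic}
… ∩ ⟦foreign⟧ = {Finn, Gus, Mae, Pat, Vic} ∩ {Gus, Mae, Sam, Vic} = {Gus, Mae, Vic}
So ⟦foreign nurse that taught Vic⟧ = {Gus, Mae, Vic}.

{Gus, Mae, Vic}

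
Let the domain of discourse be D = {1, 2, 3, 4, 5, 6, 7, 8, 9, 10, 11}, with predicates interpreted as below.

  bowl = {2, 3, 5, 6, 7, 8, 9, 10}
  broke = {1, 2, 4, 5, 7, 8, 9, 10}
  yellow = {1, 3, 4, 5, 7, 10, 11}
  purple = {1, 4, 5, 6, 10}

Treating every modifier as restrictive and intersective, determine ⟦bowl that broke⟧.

⟦that broke⟧ = ⟦broke⟧ = {1, 2, 4, 5, 7, 8, 9, 10}
⟦bowl⟧ = {2, 3, 5, 6, 7, 8, 9, 10}
… ∩ ⟦that broke⟧ = {2, 3, 5, 6, 7, 8, 9, 10} ∩ {1, 2, 4, 5, 7, 8, 9, 10} = {2, 5, 7, 8, 9, 10}
So ⟦bowl that broke⟧ = {2, 5, 7, 8, 9, 10}.

{2, 5, 7, 8, 9, 10}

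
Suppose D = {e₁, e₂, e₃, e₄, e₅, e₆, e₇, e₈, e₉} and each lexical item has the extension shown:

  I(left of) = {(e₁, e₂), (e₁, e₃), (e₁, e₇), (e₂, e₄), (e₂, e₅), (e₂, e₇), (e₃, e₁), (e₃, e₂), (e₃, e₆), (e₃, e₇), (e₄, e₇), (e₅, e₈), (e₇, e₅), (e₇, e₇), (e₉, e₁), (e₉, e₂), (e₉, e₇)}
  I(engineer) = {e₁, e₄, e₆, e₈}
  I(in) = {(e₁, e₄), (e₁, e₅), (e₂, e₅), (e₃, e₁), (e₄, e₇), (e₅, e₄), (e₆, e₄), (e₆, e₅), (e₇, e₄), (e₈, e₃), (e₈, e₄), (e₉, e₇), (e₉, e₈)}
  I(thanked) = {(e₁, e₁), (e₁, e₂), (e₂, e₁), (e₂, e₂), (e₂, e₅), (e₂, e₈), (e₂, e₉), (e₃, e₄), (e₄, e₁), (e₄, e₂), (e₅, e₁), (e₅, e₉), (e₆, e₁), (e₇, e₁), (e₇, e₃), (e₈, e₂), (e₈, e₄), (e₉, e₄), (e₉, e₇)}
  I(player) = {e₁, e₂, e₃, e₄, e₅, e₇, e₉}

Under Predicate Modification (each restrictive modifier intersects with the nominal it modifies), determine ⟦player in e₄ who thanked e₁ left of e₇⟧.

{e₁, e₇}

⟦in e₄⟧ = {x : ⟨x, e₄⟩ ∈ ⟦in⟧} = {e₁, e₅, e₆, e₇, e₈}
⟦who thanked e₁⟧ = {x : ⟨x, e₁⟩ ∈ ⟦thanked⟧} = {e₁, e₂, e₄, e₅, e₆, e₇}
⟦left of e₇⟧ = {x : ⟨x, e₇⟩ ∈ ⟦left of⟧} = {e₁, e₂, e₃, e₄, e₇, e₉}
⟦player⟧ = {e₁, e₂, e₃, e₄, e₅, e₇, e₉}
… ∩ ⟦in e₄⟧ = {e₁, e₂, e₃, e₄, e₅, e₇, e₉} ∩ {e₁, e₅, e₆, e₇, e₈} = {e₁, e₅, e₇}
… ∩ ⟦who thanked e₁⟧ = {e₁, e₅, e₇} ∩ {e₁, e₂, e₄, e₅, e₆, e₇} = {e₁, e₅, e₇}
… ∩ ⟦left of e₇⟧ = {e₁, e₅, e₇} ∩ {e₁, e₂, e₃, e₄, e₇, e₉} = {e₁, e₇}
So ⟦player in e₄ who thanked e₁ left of e₇⟧ = {e₁, e₇}.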